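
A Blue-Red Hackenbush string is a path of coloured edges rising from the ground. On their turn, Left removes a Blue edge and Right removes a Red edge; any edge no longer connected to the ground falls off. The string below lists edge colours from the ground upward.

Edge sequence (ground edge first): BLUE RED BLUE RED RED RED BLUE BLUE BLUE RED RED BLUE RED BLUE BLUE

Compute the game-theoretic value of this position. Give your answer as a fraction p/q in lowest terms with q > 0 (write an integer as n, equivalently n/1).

Recurse on prefixes of the 15-edge string BLUE RED BLUE RED RED RED BLUE BLUE BLUE RED RED BLUE RED BLUE BLUE:
B: Left { 0 }, Right { none } → simplest 1
BR: Left { 0 }, Right { 1 } → simplest 1/2
BRB: Left { 0; 1/2 }, Right { 1 } → simplest 3/4
BRBR: Left { 0; 1/2 }, Right { 3/4; 1 } → simplest 5/8
BRBRR: Left { 0; 1/2 }, Right { 5/8; 3/4; 1 } → simplest 9/16
BRBRRR: Left { 0; 1/2 }, Right { 9/16; 5/8; 3/4; 1 } → simplest 17/32
BRBRRRB: Left { 0; 1/2; 17/32 }, Right { 9/16; 5/8; 3/4; 1 } → simplest 35/64
BRBRRRBB: Left { 0; 1/2; 17/32; 35/64 }, Right { 9/16; 5/8; 3/4; 1 } → simplest 71/128
BRBRRRBBB: Left { 0; 1/2; 17/32; 35/64; 71/128 }, Right { 9/16; 5/8; 3/4; 1 } → simplest 143/256
BRBRRRBBBR: Left { 0; 1/2; 17/32; 35/64; 71/128 }, Right { 143/256; 9/16; 5/8; 3/4; 1 } → simplest 285/512
BRBRRRBBBRR: Left { 0; 1/2; 17/32; 35/64; 71/128 }, Right { 285/512; 143/256; 9/16; 5/8; 3/4; 1 } → simplest 569/1024
BRBRRRBBBRRB: Left { 0; 1/2; 17/32; 35/64; 71/128; 569/1024 }, Right { 285/512; 143/256; 9/16; 5/8; 3/4; 1 } → simplest 1139/2048
BRBRRRBBBRRBR: Left { 0; 1/2; 17/32; 35/64; 71/128; 569/1024 }, Right { 1139/2048; 285/512; 143/256; 9/16; 5/8; 3/4; 1 } → simplest 2277/4096
BRBRRRBBBRRBRB: Left { 0; 1/2; 17/32; 35/64; 71/128; 569/1024; 2277/4096 }, Right { 1139/2048; 285/512; 143/256; 9/16; 5/8; 3/4; 1 } → simplest 4555/8192
BRBRRRBBBRRBRBB: Left { 0; 1/2; 17/32; 35/64; 71/128; 569/1024; 2277/4096; 4555/8192 }, Right { 1139/2048; 285/512; 143/256; 9/16; 5/8; 3/4; 1 } → simplest 9111/16384

9111/16384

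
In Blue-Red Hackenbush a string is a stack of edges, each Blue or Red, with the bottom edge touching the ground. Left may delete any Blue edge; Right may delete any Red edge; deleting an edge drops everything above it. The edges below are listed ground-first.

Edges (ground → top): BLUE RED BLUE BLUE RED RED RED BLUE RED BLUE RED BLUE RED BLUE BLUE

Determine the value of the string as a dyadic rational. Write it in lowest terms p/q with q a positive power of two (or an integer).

Build value(s[:k]) for k = 1..15, string s = BLUE RED BLUE BLUE RED RED RED BLUE RED BLUE RED BLUE RED BLUE BLUE.
value_1 [B]  L=[0]  R=[none]  ⇒ 1
value_2 [BR]  L=[0]  R=[1]  ⇒ 1/2
value_3 [BRB]  L=[0,1/2]  R=[1]  ⇒ 3/4
value_4 [BRBB]  L=[0,1/2,3/4]  R=[1]  ⇒ 7/8
value_5 [BRBBR]  L=[0,1/2,3/4]  R=[7/8,1]  ⇒ 13/16
value_6 [BRBBRR]  L=[0,1/2,3/4]  R=[13/16,7/8,1]  ⇒ 25/32
value_7 [BRBBRRR]  L=[0,1/2,3/4]  R=[25/32,13/16,7/8,1]  ⇒ 49/64
value_8 [BRBBRRRB]  L=[0,1/2,3/4,49/64]  R=[25/32,13/16,7/8,1]  ⇒ 99/128
value_9 [BRBBRRRBR]  L=[0,1/2,3/4,49/64]  R=[99/128,25/32,13/16,7/8,1]  ⇒ 197/256
value_10 [BRBBRRRBRB]  L=[0,1/2,3/4,49/64,197/256]  R=[99/128,25/32,13/16,7/8,1]  ⇒ 395/512
value_11 [BRBBRRRBRBR]  L=[0,1/2,3/4,49/64,197/256]  R=[395/512,99/128,25/32,13/16,7/8,1]  ⇒ 789/1024
value_12 [BRBBRRRBRBRB]  L=[0,1/2,3/4,49/64,197/256,789/1024]  R=[395/512,99/128,25/32,13/16,7/8,1]  ⇒ 1579/2048
value_13 [BRBBRRRBRBRBR]  L=[0,1/2,3/4,49/64,197/256,789/1024]  R=[1579/2048,395/512,99/128,25/32,13/16,7/8,1]  ⇒ 3157/4096
value_14 [BRBBRRRBRBRBRB]  L=[0,1/2,3/4,49/64,197/256,789/1024,3157/4096]  R=[1579/2048,395/512,99/128,25/32,13/16,7/8,1]  ⇒ 6315/8192
value_15 [BRBBRRRBRBRBRBB]  L=[0,1/2,3/4,49/64,197/256,789/1024,3157/4096,6315/8192]  R=[1579/2048,395/512,99/128,25/32,13/16,7/8,1]  ⇒ 12631/16384

12631/16384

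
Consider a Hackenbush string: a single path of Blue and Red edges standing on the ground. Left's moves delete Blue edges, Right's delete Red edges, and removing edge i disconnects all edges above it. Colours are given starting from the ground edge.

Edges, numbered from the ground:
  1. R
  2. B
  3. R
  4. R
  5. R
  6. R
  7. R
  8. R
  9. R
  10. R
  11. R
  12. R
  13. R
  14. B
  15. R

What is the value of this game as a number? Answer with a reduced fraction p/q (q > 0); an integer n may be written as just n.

value(R) = { none | 0 } → -1
value(RB) = { -1 | 0 } → -1/2
value(RBR) = { -1 | -1/2,0 } → -3/4
value(RBRR) = { -1 | -3/4,-1/2,0 } → -7/8
value(RBRRR) = { -1 | -7/8,-3/4,-1/2,0 } → -15/16
value(RBRRRR) = { -1 | -15/16,-7/8,-3/4,-1/2,0 } → -31/32
value(RBRRRRR) = { -1 | -31/32,-15/16,-7/8,-3/4,-1/2,0 } → -63/64
value(RBRRRRRR) = { -1 | -63/64,-31/32,-15/16,-7/8,-3/4,-1/2,0 } → -127/128
value(RBRRRRRRR) = { -1 | -127/128,-63/64,-31/32,-15/16,-7/8,-3/4,-1/2,0 } → -255/256
value(RBRRRRRRRR) = { -1 | -255/256,-127/128,-63/64,-31/32,-15/16,-7/8,-3/4,-1/2,0 } → -511/512
value(RBRRRRRRRRR) = { -1 | -511/512,-255/256,-127/128,-63/64,-31/32,-15/16,-7/8,-3/4,-1/2,0 } → -1023/1024
value(RBRRRRRRRRRR) = { -1 | -1023/1024,-511/512,-255/256,-127/128,-63/64,-31/32,-15/16,-7/8,-3/4,-1/2,0 } → -2047/2048
value(RBRRRRRRRRRRR) = { -1 | -2047/2048,-1023/1024,-511/512,-255/256,-127/128,-63/64,-31/32,-15/16,-7/8,-3/4,-1/2,0 } → -4095/4096
value(RBRRRRRRRRRRRB) = { -1,-4095/4096 | -2047/2048,-1023/1024,-511/512,-255/256,-127/128,-63/64,-31/32,-15/16,-7/8,-3/4,-1/2,0 } → -8189/8192
value(RBRRRRRRRRRRRBR) = { -1,-4095/4096 | -8189/8192,-2047/2048,-1023/1024,-511/512,-255/256,-127/128,-63/64,-31/32,-15/16,-7/8,-3/4,-1/2,0 } → -16379/16384

-16379/16384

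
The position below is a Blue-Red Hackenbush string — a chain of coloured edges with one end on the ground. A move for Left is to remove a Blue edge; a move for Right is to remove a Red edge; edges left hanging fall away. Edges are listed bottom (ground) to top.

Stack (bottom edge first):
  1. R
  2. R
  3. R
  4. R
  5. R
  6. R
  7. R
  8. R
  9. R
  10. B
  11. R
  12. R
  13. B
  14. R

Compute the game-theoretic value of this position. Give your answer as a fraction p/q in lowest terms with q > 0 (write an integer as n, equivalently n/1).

Prefix values for R R R R R R R R R B R R B R via {L|R} + simplicity:
1 of 14 · R · max L −∞ · min R 0 so -1
2 of 14 · RR · max L −∞ · min R -1 so -2
3 of 14 · RRR · max L −∞ · min R -2 so -3
4 of 14 · RRRR · max L −∞ · min R -3 so -4
5 of 14 · RRRRR · max L −∞ · min R -4 so -5
6 of 14 · RRRRRR · max L −∞ · min R -5 so -6
7 of 14 · RRRRRRR · max L −∞ · min R -6 so -7
8 of 14 · RRRRRRRR · max L −∞ · min R -7 so -8
9 of 14 · RRRRRRRRR · max L −∞ · min R -8 so -9
10 of 14 · RRRRRRRRRB · max L -9 · min R -8 so -17/2
11 of 14 · RRRRRRRRRBR · max L -9 · min R -17/2 so -35/4
12 of 14 · RRRRRRRRRBRR · max L -9 · min R -35/4 so -71/8
13 of 14 · RRRRRRRRRBRRB · max L -71/8 · min R -35/4 so -141/16
14 of 14 · RRRRRRRRRBRRBR · max L -71/8 · min R -141/16 so -283/32

-283/32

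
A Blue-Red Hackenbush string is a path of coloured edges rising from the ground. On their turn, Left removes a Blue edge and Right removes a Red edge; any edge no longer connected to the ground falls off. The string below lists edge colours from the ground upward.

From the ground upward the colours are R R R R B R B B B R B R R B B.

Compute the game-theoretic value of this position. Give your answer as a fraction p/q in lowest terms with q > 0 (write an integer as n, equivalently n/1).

Recurse on prefixes of the 15-edge string R R R R B R B B B R B R R B B:
g_1 [R]  L=[(no moves)]  R=[0]  gives -1
g_2 [RR]  L=[(no moves)]  R=[-1 0]  gives -2
g_3 [RRR]  L=[(no moves)]  R=[-2 -1 0]  gives -3
g_4 [RRRR]  L=[(no moves)]  R=[-3 -2 -1 0]  gives -4
g_5 [RRRRB]  L=[-4]  R=[-3 -2 -1 0]  gives -7/2
g_6 [RRRRBR]  L=[-4]  R=[-7/2 -3 -2 -1 0]  gives -15/4
g_7 [RRRRBRB]  L=[-4 -15/4]  R=[-7/2 -3 -2 -1 0]  gives -29/8
g_8 [RRRRBRBB]  L=[-4 -15/4 -29/8]  R=[-7/2 -3 -2 -1 0]  gives -57/16
g_9 [RRRRBRBBB]  L=[-4 -15/4 -29/8 -57/16]  R=[-7/2 -3 -2 -1 0]  gives -113/32
g_10 [RRRRBRBBBR]  L=[-4 -15/4 -29/8 -57/16]  R=[-113/32 -7/2 -3 -2 -1 0]  gives -227/64
g_11 [RRRRBRBBBRB]  L=[-4 -15/4 -29/8 -57/16 -227/64]  R=[-113/32 -7/2 -3 -2 -1 0]  gives -453/128
g_12 [RRRRBRBBBRBR]  L=[-4 -15/4 -29/8 -57/16 -227/64]  R=[-453/128 -113/32 -7/2 -3 -2 -1 0]  gives -907/256
g_13 [RRRRBRBBBRBRR]  L=[-4 -15/4 -29/8 -57/16 -227/64]  R=[-907/256 -453/128 -113/32 -7/2 -3 -2 -1 0]  gives -1815/512
g_14 [RRRRBRBBBRBRRB]  L=[-4 -15/4 -29/8 -57/16 -227/64 -1815/512]  R=[-907/256 -453/128 -113/32 -7/2 -3 -2 -1 0]  gives -3629/1024
g_15 [RRRRBRBBBRBRRBB]  L=[-4 -15/4 -29/8 -57/16 -227/64 -1815/512 -3629/1024]  R=[-907/256 -453/128 -113/32 -7/2 -3 -2 -1 0]  gives -7257/2048

-7257/2048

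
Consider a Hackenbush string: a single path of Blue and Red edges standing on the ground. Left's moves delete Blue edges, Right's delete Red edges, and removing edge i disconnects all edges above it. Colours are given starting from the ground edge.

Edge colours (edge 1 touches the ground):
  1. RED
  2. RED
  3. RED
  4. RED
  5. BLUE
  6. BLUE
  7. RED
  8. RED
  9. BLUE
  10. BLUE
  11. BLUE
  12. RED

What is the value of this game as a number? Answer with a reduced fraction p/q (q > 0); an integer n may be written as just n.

Build value(s[:k]) for k = 1..12, string s = RED RED RED RED BLUE BLUE RED RED BLUE BLUE BLUE RED.
step 1: add RED to get R; options L={ (no moves) } R={ 0 } → -1
step 2: add RED to get RR; options L={ (no moves) } R={ -1 0 } → -2
step 3: add RED to get RRR; options L={ (no moves) } R={ -2 -1 0 } → -3
step 4: add RED to get RRRR; options L={ (no moves) } R={ -3 -2 -1 0 } → -4
step 5: add BLUE to get RRRRB; options L={ -4 } R={ -3 -2 -1 0 } → -7/2
step 6: add BLUE to get RRRRBB; options L={ -4 -7/2 } R={ -3 -2 -1 0 } → -13/4
step 7: add RED to get RRRRBBR; options L={ -4 -7/2 } R={ -13/4 -3 -2 -1 0 } → -27/8
step 8: add RED to get RRRRBBRR; options L={ -4 -7/2 } R={ -27/8 -13/4 -3 -2 -1 0 } → -55/16
step 9: add BLUE to get RRRRBBRRB; options L={ -4 -7/2 -55/16 } R={ -27/8 -13/4 -3 -2 -1 0 } → -109/32
step 10: add BLUE to get RRRRBBRRBB; options L={ -4 -7/2 -55/16 -109/32 } R={ -27/8 -13/4 -3 -2 -1 0 } → -217/64
step 11: add BLUE to get RRRRBBRRBBB; options L={ -4 -7/2 -55/16 -109/32 -217/64 } R={ -27/8 -13/4 -3 -2 -1 0 } → -433/128
step 12: add RED to get RRRRBBRRBBBR; options L={ -4 -7/2 -55/16 -109/32 -217/64 } R={ -433/128 -27/8 -13/4 -3 -2 -1 0 } → -867/256

-867/256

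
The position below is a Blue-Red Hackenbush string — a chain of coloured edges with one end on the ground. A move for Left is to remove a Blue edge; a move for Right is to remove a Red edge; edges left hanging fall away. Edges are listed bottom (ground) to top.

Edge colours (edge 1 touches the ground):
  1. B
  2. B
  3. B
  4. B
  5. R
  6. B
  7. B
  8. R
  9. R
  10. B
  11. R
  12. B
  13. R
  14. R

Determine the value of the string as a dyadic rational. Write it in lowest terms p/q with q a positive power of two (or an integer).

Build value(s[:k]) for k = 1..14, string s = B B B B R B B R R B R B R R.
B: Left { 0 }, Right { ∅ } ⇒ simplest 1
BB: Left { 0; 1 }, Right { ∅ } ⇒ simplest 2
BBB: Left { 0; 1; 2 }, Right { ∅ } ⇒ simplest 3
BBBB: Left { 0; 1; 2; 3 }, Right { ∅ } ⇒ simplest 4
BBBBR: Left { 0; 1; 2; 3 }, Right { 4 } ⇒ simplest 7/2
BBBBRB: Left { 0; 1; 2; 3; 7/2 }, Right { 4 } ⇒ simplest 15/4
BBBBRBB: Left { 0; 1; 2; 3; 7/2; 15/4 }, Right { 4 } ⇒ simplest 31/8
BBBBRBBR: Left { 0; 1; 2; 3; 7/2; 15/4 }, Right { 31/8; 4 } ⇒ simplest 61/16
BBBBRBBRR: Left { 0; 1; 2; 3; 7/2; 15/4 }, Right { 61/16; 31/8; 4 } ⇒ simplest 121/32
BBBBRBBRRB: Left { 0; 1; 2; 3; 7/2; 15/4; 121/32 }, Right { 61/16; 31/8; 4 } ⇒ simplest 243/64
BBBBRBBRRBR: Left { 0; 1; 2; 3; 7/2; 15/4; 121/32 }, Right { 243/64; 61/16; 31/8; 4 } ⇒ simplest 485/128
BBBBRBBRRBRB: Left { 0; 1; 2; 3; 7/2; 15/4; 121/32; 485/128 }, Right { 243/64; 61/16; 31/8; 4 } ⇒ simplest 971/256
BBBBRBBRRBRBR: Left { 0; 1; 2; 3; 7/2; 15/4; 121/32; 485/128 }, Right { 971/256; 243/64; 61/16; 31/8; 4 } ⇒ simplest 1941/512
BBBBRBBRRBRBRR: Left { 0; 1; 2; 3; 7/2; 15/4; 121/32; 485/128 }, Right { 1941/512; 971/256; 243/64; 61/16; 31/8; 4 } ⇒ simplest 3881/1024

3881/1024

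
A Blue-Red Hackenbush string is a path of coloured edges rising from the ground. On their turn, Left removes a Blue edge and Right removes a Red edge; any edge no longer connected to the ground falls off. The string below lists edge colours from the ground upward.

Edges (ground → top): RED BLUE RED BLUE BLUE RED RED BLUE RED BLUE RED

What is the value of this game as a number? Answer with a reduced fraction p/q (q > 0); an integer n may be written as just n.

R: Left { · }, Right { 0 } ⇒ simplest -1
RB: Left { -1 }, Right { 0 } ⇒ simplest -1/2
RBR: Left { -1 }, Right { -1/2, 0 } ⇒ simplest -3/4
RBRB: Left { -1, -3/4 }, Right { -1/2, 0 } ⇒ simplest -5/8
RBRBB: Left { -1, -3/4, -5/8 }, Right { -1/2, 0 } ⇒ simplest -9/16
RBRBBR: Left { -1, -3/4, -5/8 }, Right { -9/16, -1/2, 0 } ⇒ simplest -19/32
RBRBBRR: Left { -1, -3/4, -5/8 }, Right { -19/32, -9/16, -1/2, 0 } ⇒ simplest -39/64
RBRBBRRB: Left { -1, -3/4, -5/8, -39/64 }, Right { -19/32, -9/16, -1/2, 0 } ⇒ simplest -77/128
RBRBBRRBR: Left { -1, -3/4, -5/8, -39/64 }, Right { -77/128, -19/32, -9/16, -1/2, 0 } ⇒ simplest -155/256
RBRBBRRBRB: Left { -1, -3/4, -5/8, -39/64, -155/256 }, Right { -77/128, -19/32, -9/16, -1/2, 0 } ⇒ simplest -309/512
RBRBBRRBRBR: Left { -1, -3/4, -5/8, -39/64, -155/256 }, Right { -309/512, -77/128, -19/32, -9/16, -1/2, 0 } ⇒ simplest -619/1024

-619/1024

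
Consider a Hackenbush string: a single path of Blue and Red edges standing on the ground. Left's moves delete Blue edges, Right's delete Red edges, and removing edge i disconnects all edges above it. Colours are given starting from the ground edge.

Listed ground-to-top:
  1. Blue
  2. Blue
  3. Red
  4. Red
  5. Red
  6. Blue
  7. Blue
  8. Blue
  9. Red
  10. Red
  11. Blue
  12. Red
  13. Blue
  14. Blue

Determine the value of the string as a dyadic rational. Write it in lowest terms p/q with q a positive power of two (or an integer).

5015/4096

B: Left { 0 }, Right { — } so simplest 1
BB: Left { 0; 1 }, Right { — } so simplest 2
BBR: Left { 0; 1 }, Right { 2 } so simplest 3/2
BBRR: Left { 0; 1 }, Right { 3/2; 2 } so simplest 5/4
BBRRR: Left { 0; 1 }, Right { 5/4; 3/2; 2 } so simplest 9/8
BBRRRB: Left { 0; 1; 9/8 }, Right { 5/4; 3/2; 2 } so simplest 19/16
BBRRRBB: Left { 0; 1; 9/8; 19/16 }, Right { 5/4; 3/2; 2 } so simplest 39/32
BBRRRBBB: Left { 0; 1; 9/8; 19/16; 39/32 }, Right { 5/4; 3/2; 2 } so simplest 79/64
BBRRRBBBR: Left { 0; 1; 9/8; 19/16; 39/32 }, Right { 79/64; 5/4; 3/2; 2 } so simplest 157/128
BBRRRBBBRR: Left { 0; 1; 9/8; 19/16; 39/32 }, Right { 157/128; 79/64; 5/4; 3/2; 2 } so simplest 313/256
BBRRRBBBRRB: Left { 0; 1; 9/8; 19/16; 39/32; 313/256 }, Right { 157/128; 79/64; 5/4; 3/2; 2 } so simplest 627/512
BBRRRBBBRRBR: Left { 0; 1; 9/8; 19/16; 39/32; 313/256 }, Right { 627/512; 157/128; 79/64; 5/4; 3/2; 2 } so simplest 1253/1024
BBRRRBBBRRBRB: Left { 0; 1; 9/8; 19/16; 39/32; 313/256; 1253/1024 }, Right { 627/512; 157/128; 79/64; 5/4; 3/2; 2 } so simplest 2507/2048
BBRRRBBBRRBRBB: Left { 0; 1; 9/8; 19/16; 39/32; 313/256; 1253/1024; 2507/2048 }, Right { 627/512; 157/128; 79/64; 5/4; 3/2; 2 } so simplest 5015/4096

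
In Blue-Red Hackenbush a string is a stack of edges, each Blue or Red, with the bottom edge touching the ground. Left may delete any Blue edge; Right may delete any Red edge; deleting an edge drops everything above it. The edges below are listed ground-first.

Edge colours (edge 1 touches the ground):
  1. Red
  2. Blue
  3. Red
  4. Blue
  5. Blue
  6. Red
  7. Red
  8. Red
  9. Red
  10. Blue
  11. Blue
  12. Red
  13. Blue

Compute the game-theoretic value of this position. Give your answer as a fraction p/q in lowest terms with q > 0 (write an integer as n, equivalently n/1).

Prefix values for Red Blue Red Blue Blue Red Red Red Red Blue Blue Red Blue via {L|R} + simplicity:
1 of 13 · R · max L −∞ · min R 0 -> -1
2 of 13 · RB · max L -1 · min R 0 -> -1/2
3 of 13 · RBR · max L -1 · min R -1/2 -> -3/4
4 of 13 · RBRB · max L -3/4 · min R -1/2 -> -5/8
5 of 13 · RBRBB · max L -5/8 · min R -1/2 -> -9/16
6 of 13 · RBRBBR · max L -5/8 · min R -9/16 -> -19/32
7 of 13 · RBRBBRR · max L -5/8 · min R -19/32 -> -39/64
8 of 13 · RBRBBRRR · max L -5/8 · min R -39/64 -> -79/128
9 of 13 · RBRBBRRRR · max L -5/8 · min R -79/128 -> -159/256
10 of 13 · RBRBBRRRRB · max L -159/256 · min R -79/128 -> -317/512
11 of 13 · RBRBBRRRRBB · max L -317/512 · min R -79/128 -> -633/1024
12 of 13 · RBRBBRRRRBBR · max L -317/512 · min R -633/1024 -> -1267/2048
13 of 13 · RBRBBRRRRBBRB · max L -1267/2048 · min R -633/1024 -> -2533/4096

-2533/4096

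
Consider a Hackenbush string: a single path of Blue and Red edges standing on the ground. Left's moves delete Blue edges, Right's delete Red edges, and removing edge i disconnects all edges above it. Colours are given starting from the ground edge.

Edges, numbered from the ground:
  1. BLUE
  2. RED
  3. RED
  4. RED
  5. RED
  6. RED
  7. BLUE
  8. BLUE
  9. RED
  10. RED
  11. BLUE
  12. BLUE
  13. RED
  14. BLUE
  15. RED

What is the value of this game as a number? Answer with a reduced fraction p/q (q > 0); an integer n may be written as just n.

Build G(s[:k]) for k = 1..15, string s = BLUE RED RED RED RED RED BLUE BLUE RED RED BLUE BLUE RED BLUE RED.
G(B) = { 0 |  } => 1
G(BR) = { 0 | 1 } => 1/2
G(BRR) = { 0 | 1/2, 1 } => 1/4
G(BRRR) = { 0 | 1/4, 1/2, 1 } => 1/8
G(BRRRR) = { 0 | 1/8, 1/4, 1/2, 1 } => 1/16
G(BRRRRR) = { 0 | 1/16, 1/8, 1/4, 1/2, 1 } => 1/32
G(BRRRRRB) = { 0, 1/32 | 1/16, 1/8, 1/4, 1/2, 1 } => 3/64
G(BRRRRRBB) = { 0, 1/32, 3/64 | 1/16, 1/8, 1/4, 1/2, 1 } => 7/128
G(BRRRRRBBR) = { 0, 1/32, 3/64 | 7/128, 1/16, 1/8, 1/4, 1/2, 1 } => 13/256
G(BRRRRRBBRR) = { 0, 1/32, 3/64 | 13/256, 7/128, 1/16, 1/8, 1/4, 1/2, 1 } => 25/512
G(BRRRRRBBRRB) = { 0, 1/32, 3/64, 25/512 | 13/256, 7/128, 1/16, 1/8, 1/4, 1/2, 1 } => 51/1024
G(BRRRRRBBRRBB) = { 0, 1/32, 3/64, 25/512, 51/1024 | 13/256, 7/128, 1/16, 1/8, 1/4, 1/2, 1 } => 103/2048
G(BRRRRRBBRRBBR) = { 0, 1/32, 3/64, 25/512, 51/1024 | 103/2048, 13/256, 7/128, 1/16, 1/8, 1/4, 1/2, 1 } => 205/4096
G(BRRRRRBBRRBBRB) = { 0, 1/32, 3/64, 25/512, 51/1024, 205/4096 | 103/2048, 13/256, 7/128, 1/16, 1/8, 1/4, 1/2, 1 } => 411/8192
G(BRRRRRBBRRBBRBR) = { 0, 1/32, 3/64, 25/512, 51/1024, 205/4096 | 411/8192, 103/2048, 13/256, 7/128, 1/16, 1/8, 1/4, 1/2, 1 } => 821/16384

821/16384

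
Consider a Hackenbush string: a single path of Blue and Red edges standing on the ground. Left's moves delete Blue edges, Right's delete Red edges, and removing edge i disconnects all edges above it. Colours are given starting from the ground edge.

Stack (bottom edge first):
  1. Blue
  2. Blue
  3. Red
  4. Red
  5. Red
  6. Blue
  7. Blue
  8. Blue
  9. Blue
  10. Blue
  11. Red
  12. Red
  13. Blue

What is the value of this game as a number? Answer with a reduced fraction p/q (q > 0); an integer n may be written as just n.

Build G(s[:k]) for k = 1..13, string s = Blue Blue Red Red Red Blue Blue Blue Blue Blue Red Red Blue.
G(B) = { 0 | (no moves) } gives 1
G(BB) = { 0 1 | (no moves) } gives 2
G(BBR) = { 0 1 | 2 } gives 3/2
G(BBRR) = { 0 1 | 3/2 2 } gives 5/4
G(BBRRR) = { 0 1 | 5/4 3/2 2 } gives 9/8
G(BBRRRB) = { 0 1 9/8 | 5/4 3/2 2 } gives 19/16
G(BBRRRBB) = { 0 1 9/8 19/16 | 5/4 3/2 2 } gives 39/32
G(BBRRRBBB) = { 0 1 9/8 19/16 39/32 | 5/4 3/2 2 } gives 79/64
G(BBRRRBBBB) = { 0 1 9/8 19/16 39/32 79/64 | 5/4 3/2 2 } gives 159/128
G(BBRRRBBBBB) = { 0 1 9/8 19/16 39/32 79/64 159/128 | 5/4 3/2 2 } gives 319/256
G(BBRRRBBBBBR) = { 0 1 9/8 19/16 39/32 79/64 159/128 | 319/256 5/4 3/2 2 } gives 637/512
G(BBRRRBBBBBRR) = { 0 1 9/8 19/16 39/32 79/64 159/128 | 637/512 319/256 5/4 3/2 2 } gives 1273/1024
G(BBRRRBBBBBRRB) = { 0 1 9/8 19/16 39/32 79/64 159/128 1273/1024 | 637/512 319/256 5/4 3/2 2 } gives 2547/2048

2547/2048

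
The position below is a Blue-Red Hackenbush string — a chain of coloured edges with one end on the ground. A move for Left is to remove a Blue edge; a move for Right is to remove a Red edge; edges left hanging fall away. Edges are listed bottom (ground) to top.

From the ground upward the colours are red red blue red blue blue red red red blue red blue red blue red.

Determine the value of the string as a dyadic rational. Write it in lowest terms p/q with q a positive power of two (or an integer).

-13227/8192

edge 1 of 15 (red): {  | 0 } = -1
edge 2 of 15 (red): {  | -1,0 } = -2
edge 3 of 15 (blue): { -2 | -1,0 } = -3/2
edge 4 of 15 (red): { -2 | -3/2,-1,0 } = -7/4
edge 5 of 15 (blue): { -2,-7/4 | -3/2,-1,0 } = -13/8
edge 6 of 15 (blue): { -2,-7/4,-13/8 | -3/2,-1,0 } = -25/16
edge 7 of 15 (red): { -2,-7/4,-13/8 | -25/16,-3/2,-1,0 } = -51/32
edge 8 of 15 (red): { -2,-7/4,-13/8 | -51/32,-25/16,-3/2,-1,0 } = -103/64
edge 9 of 15 (red): { -2,-7/4,-13/8 | -103/64,-51/32,-25/16,-3/2,-1,0 } = -207/128
edge 10 of 15 (blue): { -2,-7/4,-13/8,-207/128 | -103/64,-51/32,-25/16,-3/2,-1,0 } = -413/256
edge 11 of 15 (red): { -2,-7/4,-13/8,-207/128 | -413/256,-103/64,-51/32,-25/16,-3/2,-1,0 } = -827/512
edge 12 of 15 (blue): { -2,-7/4,-13/8,-207/128,-827/512 | -413/256,-103/64,-51/32,-25/16,-3/2,-1,0 } = -1653/1024
edge 13 of 15 (red): { -2,-7/4,-13/8,-207/128,-827/512 | -1653/1024,-413/256,-103/64,-51/32,-25/16,-3/2,-1,0 } = -3307/2048
edge 14 of 15 (blue): { -2,-7/4,-13/8,-207/128,-827/512,-3307/2048 | -1653/1024,-413/256,-103/64,-51/32,-25/16,-3/2,-1,0 } = -6613/4096
edge 15 of 15 (red): { -2,-7/4,-13/8,-207/128,-827/512,-3307/2048 | -6613/4096,-1653/1024,-413/256,-103/64,-51/32,-25/16,-3/2,-1,0 } = -13227/8192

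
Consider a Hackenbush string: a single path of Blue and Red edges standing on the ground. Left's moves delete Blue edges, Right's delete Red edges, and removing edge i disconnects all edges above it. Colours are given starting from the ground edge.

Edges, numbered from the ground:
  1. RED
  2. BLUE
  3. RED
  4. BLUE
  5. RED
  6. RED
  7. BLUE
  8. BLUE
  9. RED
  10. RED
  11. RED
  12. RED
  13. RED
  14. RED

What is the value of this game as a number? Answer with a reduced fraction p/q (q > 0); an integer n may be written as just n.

Prefix values for RED BLUE RED BLUE RED RED BLUE BLUE RED RED RED RED RED RED via {L|R} + simplicity:
R: Left { (no moves) }, Right { 0 } → simplest -1
RB: Left { -1 }, Right { 0 } → simplest -1/2
RBR: Left { -1 }, Right { -1/2,0 } → simplest -3/4
RBRB: Left { -1,-3/4 }, Right { -1/2,0 } → simplest -5/8
RBRBR: Left { -1,-3/4 }, Right { -5/8,-1/2,0 } → simplest -11/16
RBRBRR: Left { -1,-3/4 }, Right { -11/16,-5/8,-1/2,0 } → simplest -23/32
RBRBRRB: Left { -1,-3/4,-23/32 }, Right { -11/16,-5/8,-1/2,0 } → simplest -45/64
RBRBRRBB: Left { -1,-3/4,-23/32,-45/64 }, Right { -11/16,-5/8,-1/2,0 } → simplest -89/128
RBRBRRBBR: Left { -1,-3/4,-23/32,-45/64 }, Right { -89/128,-11/16,-5/8,-1/2,0 } → simplest -179/256
RBRBRRBBRR: Left { -1,-3/4,-23/32,-45/64 }, Right { -179/256,-89/128,-11/16,-5/8,-1/2,0 } → simplest -359/512
RBRBRRBBRRR: Left { -1,-3/4,-23/32,-45/64 }, Right { -359/512,-179/256,-89/128,-11/16,-5/8,-1/2,0 } → simplest -719/1024
RBRBRRBBRRRR: Left { -1,-3/4,-23/32,-45/64 }, Right { -719/1024,-359/512,-179/256,-89/128,-11/16,-5/8,-1/2,0 } → simplest -1439/2048
RBRBRRBBRRRRR: Left { -1,-3/4,-23/32,-45/64 }, Right { -1439/2048,-719/1024,-359/512,-179/256,-89/128,-11/16,-5/8,-1/2,0 } → simplest -2879/4096
RBRBRRBBRRRRRR: Left { -1,-3/4,-23/32,-45/64 }, Right { -2879/4096,-1439/2048,-719/1024,-359/512,-179/256,-89/128,-11/16,-5/8,-1/2,0 } → simplest -5759/8192

-5759/8192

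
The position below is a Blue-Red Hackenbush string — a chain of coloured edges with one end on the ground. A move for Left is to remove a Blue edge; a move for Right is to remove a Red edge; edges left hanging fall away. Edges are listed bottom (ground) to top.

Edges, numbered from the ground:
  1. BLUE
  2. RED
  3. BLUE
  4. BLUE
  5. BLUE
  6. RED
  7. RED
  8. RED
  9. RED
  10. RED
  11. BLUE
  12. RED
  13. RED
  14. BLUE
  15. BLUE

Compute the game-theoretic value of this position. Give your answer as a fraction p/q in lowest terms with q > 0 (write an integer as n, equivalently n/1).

14375/16384

value(B) = { 0 | ∅ } → 1
value(BR) = { 0 | 1 } → 1/2
value(BRB) = { 0, 1/2 | 1 } → 3/4
value(BRBB) = { 0, 1/2, 3/4 | 1 } → 7/8
value(BRBBB) = { 0, 1/2, 3/4, 7/8 | 1 } → 15/16
value(BRBBBR) = { 0, 1/2, 3/4, 7/8 | 15/16, 1 } → 29/32
value(BRBBBRR) = { 0, 1/2, 3/4, 7/8 | 29/32, 15/16, 1 } → 57/64
value(BRBBBRRR) = { 0, 1/2, 3/4, 7/8 | 57/64, 29/32, 15/16, 1 } → 113/128
value(BRBBBRRRR) = { 0, 1/2, 3/4, 7/8 | 113/128, 57/64, 29/32, 15/16, 1 } → 225/256
value(BRBBBRRRRR) = { 0, 1/2, 3/4, 7/8 | 225/256, 113/128, 57/64, 29/32, 15/16, 1 } → 449/512
value(BRBBBRRRRRB) = { 0, 1/2, 3/4, 7/8, 449/512 | 225/256, 113/128, 57/64, 29/32, 15/16, 1 } → 899/1024
value(BRBBBRRRRRBR) = { 0, 1/2, 3/4, 7/8, 449/512 | 899/1024, 225/256, 113/128, 57/64, 29/32, 15/16, 1 } → 1797/2048
value(BRBBBRRRRRBRR) = { 0, 1/2, 3/4, 7/8, 449/512 | 1797/2048, 899/1024, 225/256, 113/128, 57/64, 29/32, 15/16, 1 } → 3593/4096
value(BRBBBRRRRRBRRB) = { 0, 1/2, 3/4, 7/8, 449/512, 3593/4096 | 1797/2048, 899/1024, 225/256, 113/128, 57/64, 29/32, 15/16, 1 } → 7187/8192
value(BRBBBRRRRRBRRBB) = { 0, 1/2, 3/4, 7/8, 449/512, 3593/4096, 7187/8192 | 1797/2048, 899/1024, 225/256, 113/128, 57/64, 29/32, 15/16, 1 } → 14375/16384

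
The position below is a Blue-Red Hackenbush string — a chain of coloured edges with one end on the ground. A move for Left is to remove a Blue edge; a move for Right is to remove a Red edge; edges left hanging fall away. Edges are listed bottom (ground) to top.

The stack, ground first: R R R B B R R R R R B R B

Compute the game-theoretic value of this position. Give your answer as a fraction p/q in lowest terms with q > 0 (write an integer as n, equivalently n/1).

-2549/1024

1 of 13 · R · max L −∞ · min R 0 → -1
2 of 13 · RR · max L −∞ · min R -1 → -2
3 of 13 · RRR · max L −∞ · min R -2 → -3
4 of 13 · RRRB · max L -3 · min R -2 → -5/2
5 of 13 · RRRBB · max L -5/2 · min R -2 → -9/4
6 of 13 · RRRBBR · max L -5/2 · min R -9/4 → -19/8
7 of 13 · RRRBBRR · max L -5/2 · min R -19/8 → -39/16
8 of 13 · RRRBBRRR · max L -5/2 · min R -39/16 → -79/32
9 of 13 · RRRBBRRRR · max L -5/2 · min R -79/32 → -159/64
10 of 13 · RRRBBRRRRR · max L -5/2 · min R -159/64 → -319/128
11 of 13 · RRRBBRRRRRB · max L -319/128 · min R -159/64 → -637/256
12 of 13 · RRRBBRRRRRBR · max L -319/128 · min R -637/256 → -1275/512
13 of 13 · RRRBBRRRRRBRB · max L -1275/512 · min R -637/256 → -2549/1024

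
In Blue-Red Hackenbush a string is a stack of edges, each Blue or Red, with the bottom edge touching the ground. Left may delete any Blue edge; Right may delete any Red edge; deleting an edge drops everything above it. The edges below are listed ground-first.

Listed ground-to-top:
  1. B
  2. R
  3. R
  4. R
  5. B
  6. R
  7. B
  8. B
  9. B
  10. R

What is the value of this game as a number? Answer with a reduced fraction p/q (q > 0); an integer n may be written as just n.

Prefix values for B R R R B R B B B R via {L|R} + simplicity:
value_1 [B]  L=[0]  R=[(no moves)]  -> 1
value_2 [BR]  L=[0]  R=[1]  -> 1/2
value_3 [BRR]  L=[0]  R=[1/2 1]  -> 1/4
value_4 [BRRR]  L=[0]  R=[1/4 1/2 1]  -> 1/8
value_5 [BRRRB]  L=[0 1/8]  R=[1/4 1/2 1]  -> 3/16
value_6 [BRRRBR]  L=[0 1/8]  R=[3/16 1/4 1/2 1]  -> 5/32
value_7 [BRRRBRB]  L=[0 1/8 5/32]  R=[3/16 1/4 1/2 1]  -> 11/64
value_8 [BRRRBRBB]  L=[0 1/8 5/32 11/64]  R=[3/16 1/4 1/2 1]  -> 23/128
value_9 [BRRRBRBBB]  L=[0 1/8 5/32 11/64 23/128]  R=[3/16 1/4 1/2 1]  -> 47/256
value_10 [BRRRBRBBBR]  L=[0 1/8 5/32 11/64 23/128]  R=[47/256 3/16 1/4 1/2 1]  -> 93/512

93/512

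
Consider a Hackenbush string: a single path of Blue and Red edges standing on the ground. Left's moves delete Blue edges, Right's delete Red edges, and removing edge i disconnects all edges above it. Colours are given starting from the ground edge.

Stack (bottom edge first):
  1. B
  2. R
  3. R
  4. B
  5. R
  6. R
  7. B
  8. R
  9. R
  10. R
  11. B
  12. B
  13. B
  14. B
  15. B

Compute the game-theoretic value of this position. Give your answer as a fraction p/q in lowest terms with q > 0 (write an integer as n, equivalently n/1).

4671/16384

Prefix values for B R R B R R B R R R B B B B B via {L|R} + simplicity:
1 of 15 · B · max L 0 · min R +∞ => 1
2 of 15 · BR · max L 0 · min R 1 => 1/2
3 of 15 · BRR · max L 0 · min R 1/2 => 1/4
4 of 15 · BRRB · max L 1/4 · min R 1/2 => 3/8
5 of 15 · BRRBR · max L 1/4 · min R 3/8 => 5/16
6 of 15 · BRRBRR · max L 1/4 · min R 5/16 => 9/32
7 of 15 · BRRBRRB · max L 9/32 · min R 5/16 => 19/64
8 of 15 · BRRBRRBR · max L 9/32 · min R 19/64 => 37/128
9 of 15 · BRRBRRBRR · max L 9/32 · min R 37/128 => 73/256
10 of 15 · BRRBRRBRRR · max L 9/32 · min R 73/256 => 145/512
11 of 15 · BRRBRRBRRRB · max L 145/512 · min R 73/256 => 291/1024
12 of 15 · BRRBRRBRRRBB · max L 291/1024 · min R 73/256 => 583/2048
13 of 15 · BRRBRRBRRRBBB · max L 583/2048 · min R 73/256 => 1167/4096
14 of 15 · BRRBRRBRRRBBBB · max L 1167/4096 · min R 73/256 => 2335/8192
15 of 15 · BRRBRRBRRRBBBBB · max L 2335/8192 · min R 73/256 => 4671/16384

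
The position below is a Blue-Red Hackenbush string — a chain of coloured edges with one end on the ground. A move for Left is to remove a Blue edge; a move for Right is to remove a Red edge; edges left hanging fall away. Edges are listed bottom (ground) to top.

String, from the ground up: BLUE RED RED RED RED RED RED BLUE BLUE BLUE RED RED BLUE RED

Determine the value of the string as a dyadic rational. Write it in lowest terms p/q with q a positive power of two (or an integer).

step 1: add BLUE to get B; options L={ 0 } R={ none } ⇒ 1
step 2: add RED to get BR; options L={ 0 } R={ 1 } ⇒ 1/2
step 3: add RED to get BRR; options L={ 0 } R={ 1/2 1 } ⇒ 1/4
step 4: add RED to get BRRR; options L={ 0 } R={ 1/4 1/2 1 } ⇒ 1/8
step 5: add RED to get BRRRR; options L={ 0 } R={ 1/8 1/4 1/2 1 } ⇒ 1/16
step 6: add RED to get BRRRRR; options L={ 0 } R={ 1/16 1/8 1/4 1/2 1 } ⇒ 1/32
step 7: add RED to get BRRRRRR; options L={ 0 } R={ 1/32 1/16 1/8 1/4 1/2 1 } ⇒ 1/64
step 8: add BLUE to get BRRRRRRB; options L={ 0 1/64 } R={ 1/32 1/16 1/8 1/4 1/2 1 } ⇒ 3/128
step 9: add BLUE to get BRRRRRRBB; options L={ 0 1/64 3/128 } R={ 1/32 1/16 1/8 1/4 1/2 1 } ⇒ 7/256
step 10: add BLUE to get BRRRRRRBBB; options L={ 0 1/64 3/128 7/256 } R={ 1/32 1/16 1/8 1/4 1/2 1 } ⇒ 15/512
step 11: add RED to get BRRRRRRBBBR; options L={ 0 1/64 3/128 7/256 } R={ 15/512 1/32 1/16 1/8 1/4 1/2 1 } ⇒ 29/1024
step 12: add RED to get BRRRRRRBBBRR; options L={ 0 1/64 3/128 7/256 } R={ 29/1024 15/512 1/32 1/16 1/8 1/4 1/2 1 } ⇒ 57/2048
step 13: add BLUE to get BRRRRRRBBBRRB; options L={ 0 1/64 3/128 7/256 57/2048 } R={ 29/1024 15/512 1/32 1/16 1/8 1/4 1/2 1 } ⇒ 115/4096
step 14: add RED to get BRRRRRRBBBRRBR; options L={ 0 1/64 3/128 7/256 57/2048 } R={ 115/4096 29/1024 15/512 1/32 1/16 1/8 1/4 1/2 1 } ⇒ 229/8192

229/8192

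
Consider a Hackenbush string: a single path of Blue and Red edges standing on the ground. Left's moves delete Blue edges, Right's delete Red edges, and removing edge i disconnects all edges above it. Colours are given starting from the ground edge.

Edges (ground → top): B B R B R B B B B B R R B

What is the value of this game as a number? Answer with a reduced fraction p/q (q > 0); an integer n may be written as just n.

3571/2048

v_1 [B]  L=[0]  R=[·]  — 1
v_2 [BB]  L=[0; 1]  R=[·]  — 2
v_3 [BBR]  L=[0; 1]  R=[2]  — 3/2
v_4 [BBRB]  L=[0; 1; 3/2]  R=[2]  — 7/4
v_5 [BBRBR]  L=[0; 1; 3/2]  R=[7/4; 2]  — 13/8
v_6 [BBRBRB]  L=[0; 1; 3/2; 13/8]  R=[7/4; 2]  — 27/16
v_7 [BBRBRBB]  L=[0; 1; 3/2; 13/8; 27/16]  R=[7/4; 2]  — 55/32
v_8 [BBRBRBBB]  L=[0; 1; 3/2; 13/8; 27/16; 55/32]  R=[7/4; 2]  — 111/64
v_9 [BBRBRBBBB]  L=[0; 1; 3/2; 13/8; 27/16; 55/32; 111/64]  R=[7/4; 2]  — 223/128
v_10 [BBRBRBBBBB]  L=[0; 1; 3/2; 13/8; 27/16; 55/32; 111/64; 223/128]  R=[7/4; 2]  — 447/256
v_11 [BBRBRBBBBBR]  L=[0; 1; 3/2; 13/8; 27/16; 55/32; 111/64; 223/128]  R=[447/256; 7/4; 2]  — 893/512
v_12 [BBRBRBBBBBRR]  L=[0; 1; 3/2; 13/8; 27/16; 55/32; 111/64; 223/128]  R=[893/512; 447/256; 7/4; 2]  — 1785/1024
v_13 [BBRBRBBBBBRRB]  L=[0; 1; 3/2; 13/8; 27/16; 55/32; 111/64; 223/128; 1785/1024]  R=[893/512; 447/256; 7/4; 2]  — 3571/2048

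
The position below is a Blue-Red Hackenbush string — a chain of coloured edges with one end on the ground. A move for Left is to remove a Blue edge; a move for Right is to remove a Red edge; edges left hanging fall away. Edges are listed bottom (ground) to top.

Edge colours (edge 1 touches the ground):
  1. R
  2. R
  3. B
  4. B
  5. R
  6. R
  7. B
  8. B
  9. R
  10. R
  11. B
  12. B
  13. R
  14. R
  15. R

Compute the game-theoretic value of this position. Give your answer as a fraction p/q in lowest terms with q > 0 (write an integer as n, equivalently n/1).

-11471/8192

Prefix values for R R B B R R B B R R B B R R R via {L|R} + simplicity:
R: Left { — }, Right { 0 } — simplest -1
RR: Left { — }, Right { -1, 0 } — simplest -2
RRB: Left { -2 }, Right { -1, 0 } — simplest -3/2
RRBB: Left { -2, -3/2 }, Right { -1, 0 } — simplest -5/4
RRBBR: Left { -2, -3/2 }, Right { -5/4, -1, 0 } — simplest -11/8
RRBBRR: Left { -2, -3/2 }, Right { -11/8, -5/4, -1, 0 } — simplest -23/16
RRBBRRB: Left { -2, -3/2, -23/16 }, Right { -11/8, -5/4, -1, 0 } — simplest -45/32
RRBBRRBB: Left { -2, -3/2, -23/16, -45/32 }, Right { -11/8, -5/4, -1, 0 } — simplest -89/64
RRBBRRBBR: Left { -2, -3/2, -23/16, -45/32 }, Right { -89/64, -11/8, -5/4, -1, 0 } — simplest -179/128
RRBBRRBBRR: Left { -2, -3/2, -23/16, -45/32 }, Right { -179/128, -89/64, -11/8, -5/4, -1, 0 } — simplest -359/256
RRBBRRBBRRB: Left { -2, -3/2, -23/16, -45/32, -359/256 }, Right { -179/128, -89/64, -11/8, -5/4, -1, 0 } — simplest -717/512
RRBBRRBBRRBB: Left { -2, -3/2, -23/16, -45/32, -359/256, -717/512 }, Right { -179/128, -89/64, -11/8, -5/4, -1, 0 } — simplest -1433/1024
RRBBRRBBRRBBR: Left { -2, -3/2, -23/16, -45/32, -359/256, -717/512 }, Right { -1433/1024, -179/128, -89/64, -11/8, -5/4, -1, 0 } — simplest -2867/2048
RRBBRRBBRRBBRR: Left { -2, -3/2, -23/16, -45/32, -359/256, -717/512 }, Right { -2867/2048, -1433/1024, -179/128, -89/64, -11/8, -5/4, -1, 0 } — simplest -5735/4096
RRBBRRBBRRBBRRR: Left { -2, -3/2, -23/16, -45/32, -359/256, -717/512 }, Right { -5735/4096, -2867/2048, -1433/1024, -179/128, -89/64, -11/8, -5/4, -1, 0 } — simplest -11471/8192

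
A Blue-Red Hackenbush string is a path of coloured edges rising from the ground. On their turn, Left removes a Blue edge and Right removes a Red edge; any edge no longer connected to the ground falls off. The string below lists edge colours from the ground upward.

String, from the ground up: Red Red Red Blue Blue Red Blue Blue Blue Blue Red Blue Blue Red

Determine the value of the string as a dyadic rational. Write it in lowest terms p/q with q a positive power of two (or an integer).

g(R) = { ∅ | 0 } ⇒ -1
g(RR) = { ∅ | -1 0 } ⇒ -2
g(RRR) = { ∅ | -2 -1 0 } ⇒ -3
g(RRRB) = { -3 | -2 -1 0 } ⇒ -5/2
g(RRRBB) = { -3 -5/2 | -2 -1 0 } ⇒ -9/4
g(RRRBBR) = { -3 -5/2 | -9/4 -2 -1 0 } ⇒ -19/8
g(RRRBBRB) = { -3 -5/2 -19/8 | -9/4 -2 -1 0 } ⇒ -37/16
g(RRRBBRBB) = { -3 -5/2 -19/8 -37/16 | -9/4 -2 -1 0 } ⇒ -73/32
g(RRRBBRBBB) = { -3 -5/2 -19/8 -37/16 -73/32 | -9/4 -2 -1 0 } ⇒ -145/64
g(RRRBBRBBBB) = { -3 -5/2 -19/8 -37/16 -73/32 -145/64 | -9/4 -2 -1 0 } ⇒ -289/128
g(RRRBBRBBBBR) = { -3 -5/2 -19/8 -37/16 -73/32 -145/64 | -289/128 -9/4 -2 -1 0 } ⇒ -579/256
g(RRRBBRBBBBRB) = { -3 -5/2 -19/8 -37/16 -73/32 -145/64 -579/256 | -289/128 -9/4 -2 -1 0 } ⇒ -1157/512
g(RRRBBRBBBBRBB) = { -3 -5/2 -19/8 -37/16 -73/32 -145/64 -579/256 -1157/512 | -289/128 -9/4 -2 -1 0 } ⇒ -2313/1024
g(RRRBBRBBBBRBBR) = { -3 -5/2 -19/8 -37/16 -73/32 -145/64 -579/256 -1157/512 | -2313/1024 -289/128 -9/4 -2 -1 0 } ⇒ -4627/2048

-4627/2048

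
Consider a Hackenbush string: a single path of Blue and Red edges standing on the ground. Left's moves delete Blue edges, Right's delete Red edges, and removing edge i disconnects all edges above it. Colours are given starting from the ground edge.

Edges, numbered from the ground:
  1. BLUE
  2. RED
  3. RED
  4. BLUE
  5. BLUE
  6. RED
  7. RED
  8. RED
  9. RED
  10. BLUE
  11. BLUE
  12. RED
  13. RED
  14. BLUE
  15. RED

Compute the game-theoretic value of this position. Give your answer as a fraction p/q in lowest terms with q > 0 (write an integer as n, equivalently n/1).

val_1 [B]  L=[0]  R=[∅]  ⇒ 1
val_2 [BR]  L=[0]  R=[1]  ⇒ 1/2
val_3 [BRR]  L=[0]  R=[1/2, 1]  ⇒ 1/4
val_4 [BRRB]  L=[0, 1/4]  R=[1/2, 1]  ⇒ 3/8
val_5 [BRRBB]  L=[0, 1/4, 3/8]  R=[1/2, 1]  ⇒ 7/16
val_6 [BRRBBR]  L=[0, 1/4, 3/8]  R=[7/16, 1/2, 1]  ⇒ 13/32
val_7 [BRRBBRR]  L=[0, 1/4, 3/8]  R=[13/32, 7/16, 1/2, 1]  ⇒ 25/64
val_8 [BRRBBRRR]  L=[0, 1/4, 3/8]  R=[25/64, 13/32, 7/16, 1/2, 1]  ⇒ 49/128
val_9 [BRRBBRRRR]  L=[0, 1/4, 3/8]  R=[49/128, 25/64, 13/32, 7/16, 1/2, 1]  ⇒ 97/256
val_10 [BRRBBRRRRB]  L=[0, 1/4, 3/8, 97/256]  R=[49/128, 25/64, 13/32, 7/16, 1/2, 1]  ⇒ 195/512
val_11 [BRRBBRRRRBB]  L=[0, 1/4, 3/8, 97/256, 195/512]  R=[49/128, 25/64, 13/32, 7/16, 1/2, 1]  ⇒ 391/1024
val_12 [BRRBBRRRRBBR]  L=[0, 1/4, 3/8, 97/256, 195/512]  R=[391/1024, 49/128, 25/64, 13/32, 7/16, 1/2, 1]  ⇒ 781/2048
val_13 [BRRBBRRRRBBRR]  L=[0, 1/4, 3/8, 97/256, 195/512]  R=[781/2048, 391/1024, 49/128, 25/64, 13/32, 7/16, 1/2, 1]  ⇒ 1561/4096
val_14 [BRRBBRRRRBBRRB]  L=[0, 1/4, 3/8, 97/256, 195/512, 1561/4096]  R=[781/2048, 391/1024, 49/128, 25/64, 13/32, 7/16, 1/2, 1]  ⇒ 3123/8192
val_15 [BRRBBRRRRBBRRBR]  L=[0, 1/4, 3/8, 97/256, 195/512, 1561/4096]  R=[3123/8192, 781/2048, 391/1024, 49/128, 25/64, 13/32, 7/16, 1/2, 1]  ⇒ 6245/16384

6245/16384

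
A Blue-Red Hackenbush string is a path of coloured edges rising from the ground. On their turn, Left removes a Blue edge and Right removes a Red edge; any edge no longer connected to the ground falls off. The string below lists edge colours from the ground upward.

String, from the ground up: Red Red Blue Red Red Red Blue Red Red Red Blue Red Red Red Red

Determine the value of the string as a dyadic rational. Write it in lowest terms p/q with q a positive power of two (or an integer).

-15839/8192

edge 1 of 15 (Red): { — | 0 } ⇒ -1
edge 2 of 15 (Red): { — | -1; 0 } ⇒ -2
edge 3 of 15 (Blue): { -2 | -1; 0 } ⇒ -3/2
edge 4 of 15 (Red): { -2 | -3/2; -1; 0 } ⇒ -7/4
edge 5 of 15 (Red): { -2 | -7/4; -3/2; -1; 0 } ⇒ -15/8
edge 6 of 15 (Red): { -2 | -15/8; -7/4; -3/2; -1; 0 } ⇒ -31/16
edge 7 of 15 (Blue): { -2; -31/16 | -15/8; -7/4; -3/2; -1; 0 } ⇒ -61/32
edge 8 of 15 (Red): { -2; -31/16 | -61/32; -15/8; -7/4; -3/2; -1; 0 } ⇒ -123/64
edge 9 of 15 (Red): { -2; -31/16 | -123/64; -61/32; -15/8; -7/4; -3/2; -1; 0 } ⇒ -247/128
edge 10 of 15 (Red): { -2; -31/16 | -247/128; -123/64; -61/32; -15/8; -7/4; -3/2; -1; 0 } ⇒ -495/256
edge 11 of 15 (Blue): { -2; -31/16; -495/256 | -247/128; -123/64; -61/32; -15/8; -7/4; -3/2; -1; 0 } ⇒ -989/512
edge 12 of 15 (Red): { -2; -31/16; -495/256 | -989/512; -247/128; -123/64; -61/32; -15/8; -7/4; -3/2; -1; 0 } ⇒ -1979/1024
edge 13 of 15 (Red): { -2; -31/16; -495/256 | -1979/1024; -989/512; -247/128; -123/64; -61/32; -15/8; -7/4; -3/2; -1; 0 } ⇒ -3959/2048
edge 14 of 15 (Red): { -2; -31/16; -495/256 | -3959/2048; -1979/1024; -989/512; -247/128; -123/64; -61/32; -15/8; -7/4; -3/2; -1; 0 } ⇒ -7919/4096
edge 15 of 15 (Red): { -2; -31/16; -495/256 | -7919/4096; -3959/2048; -1979/1024; -989/512; -247/128; -123/64; -61/32; -15/8; -7/4; -3/2; -1; 0 } ⇒ -15839/8192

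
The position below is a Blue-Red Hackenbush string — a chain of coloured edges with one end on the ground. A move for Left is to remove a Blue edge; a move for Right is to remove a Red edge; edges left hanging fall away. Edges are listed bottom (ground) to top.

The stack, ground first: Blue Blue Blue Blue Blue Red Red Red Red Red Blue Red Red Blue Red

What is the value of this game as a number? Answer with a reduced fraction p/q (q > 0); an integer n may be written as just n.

Build value(s[:k]) for k = 1..15, string s = Blue Blue Blue Blue Blue Red Red Red Red Red Blue Red Red Blue Red.
step 1: add Blue to get B; options L={ 0 } R={ (no moves) } so 1
step 2: add Blue to get BB; options L={ 0 1 } R={ (no moves) } so 2
step 3: add Blue to get BBB; options L={ 0 1 2 } R={ (no moves) } so 3
step 4: add Blue to get BBBB; options L={ 0 1 2 3 } R={ (no moves) } so 4
step 5: add Blue to get BBBBB; options L={ 0 1 2 3 4 } R={ (no moves) } so 5
step 6: add Red to get BBBBBR; options L={ 0 1 2 3 4 } R={ 5 } so 9/2
step 7: add Red to get BBBBBRR; options L={ 0 1 2 3 4 } R={ 9/2 5 } so 17/4
step 8: add Red to get BBBBBRRR; options L={ 0 1 2 3 4 } R={ 17/4 9/2 5 } so 33/8
step 9: add Red to get BBBBBRRRR; options L={ 0 1 2 3 4 } R={ 33/8 17/4 9/2 5 } so 65/16
step 10: add Red to get BBBBBRRRRR; options L={ 0 1 2 3 4 } R={ 65/16 33/8 17/4 9/2 5 } so 129/32
step 11: add Blue to get BBBBBRRRRRB; options L={ 0 1 2 3 4 129/32 } R={ 65/16 33/8 17/4 9/2 5 } so 259/64
step 12: add Red to get BBBBBRRRRRBR; options L={ 0 1 2 3 4 129/32 } R={ 259/64 65/16 33/8 17/4 9/2 5 } so 517/128
step 13: add Red to get BBBBBRRRRRBRR; options L={ 0 1 2 3 4 129/32 } R={ 517/128 259/64 65/16 33/8 17/4 9/2 5 } so 1033/256
step 14: add Blue to get BBBBBRRRRRBRRB; options L={ 0 1 2 3 4 129/32 1033/256 } R={ 517/128 259/64 65/16 33/8 17/4 9/2 5 } so 2067/512
step 15: add Red to get BBBBBRRRRRBRRBR; options L={ 0 1 2 3 4 129/32 1033/256 } R={ 2067/512 517/128 259/64 65/16 33/8 17/4 9/2 5 } so 4133/1024

4133/1024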